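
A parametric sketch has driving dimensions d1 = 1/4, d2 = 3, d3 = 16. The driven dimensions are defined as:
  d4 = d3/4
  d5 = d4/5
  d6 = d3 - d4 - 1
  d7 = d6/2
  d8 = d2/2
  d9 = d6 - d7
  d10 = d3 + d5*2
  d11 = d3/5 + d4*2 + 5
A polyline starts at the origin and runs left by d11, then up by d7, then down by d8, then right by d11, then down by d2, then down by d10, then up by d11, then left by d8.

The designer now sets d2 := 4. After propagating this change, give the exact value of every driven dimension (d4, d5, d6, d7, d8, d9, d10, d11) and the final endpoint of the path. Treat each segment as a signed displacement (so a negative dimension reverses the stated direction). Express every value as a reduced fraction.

Apply edit: d2 := 4
  d4 = d3/4 = 4
  d5 = d4/5 = 4/5
  d6 = d3 - d4 - 1 = 11
  d7 = d6/2 = 11/2
  d8 = d2/2 = 2
  d9 = d6 - d7 = 11/2
  d10 = d3 + d5*2 = 88/5
  d11 = d3/5 + d4*2 + 5 = 81/5
Walk from origin (0, 0):
  seg 1: left by d11 = 81/5 → (-81/5, 0)
  seg 2: up by d7 = 11/2 → (-81/5, 11/2)
  seg 3: down by d8 = 2 → (-81/5, 7/2)
  seg 4: right by d11 = 81/5 → (0, 7/2)
  seg 5: down by d2 = 4 → (0, -1/2)
  seg 6: down by d10 = 88/5 → (0, -181/10)
  seg 7: up by d11 = 81/5 → (0, -19/10)
  seg 8: left by d8 = 2 → (-2, -19/10)

d4 = 4
d5 = 4/5
d6 = 11
d7 = 11/2
d8 = 2
d9 = 11/2
d10 = 88/5
d11 = 81/5
endpoint = (-2, -19/10)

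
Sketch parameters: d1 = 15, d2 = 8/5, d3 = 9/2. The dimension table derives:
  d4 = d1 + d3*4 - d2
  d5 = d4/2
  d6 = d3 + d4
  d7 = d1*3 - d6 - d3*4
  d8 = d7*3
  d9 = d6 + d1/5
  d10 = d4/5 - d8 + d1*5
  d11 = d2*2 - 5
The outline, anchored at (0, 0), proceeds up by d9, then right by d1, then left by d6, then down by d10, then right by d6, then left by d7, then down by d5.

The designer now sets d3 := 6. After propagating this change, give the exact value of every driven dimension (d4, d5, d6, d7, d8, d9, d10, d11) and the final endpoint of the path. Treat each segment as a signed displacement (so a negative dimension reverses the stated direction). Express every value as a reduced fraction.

Apply edit: d3 := 6
  d4 = d1 + d3*4 - d2 = 187/5
  d5 = d4/2 = 187/10
  d6 = d3 + d4 = 217/5
  d7 = d1*3 - d6 - d3*4 = -112/5
  d8 = d7*3 = -336/5
  d9 = d6 + d1/5 = 232/5
  d10 = d4/5 - d8 + d1*5 = 3742/25
  d11 = d2*2 - 5 = -9/5
Walk from origin (0, 0):
  seg 1: up by d9 = 232/5 → (0, 232/5)
  seg 2: right by d1 = 15 → (15, 232/5)
  seg 3: left by d6 = 217/5 → (-142/5, 232/5)
  seg 4: down by d10 = 3742/25 → (-142/5, -2582/25)
  seg 5: right by d6 = 217/5 → (15, -2582/25)
  seg 6: left by d7 = -112/5 → (187/5, -2582/25)
  seg 7: down by d5 = 187/10 → (187/5, -6099/50)

d4 = 187/5
d5 = 187/10
d6 = 217/5
d7 = -112/5
d8 = -336/5
d9 = 232/5
d10 = 3742/25
d11 = -9/5
endpoint = (187/5, -6099/50)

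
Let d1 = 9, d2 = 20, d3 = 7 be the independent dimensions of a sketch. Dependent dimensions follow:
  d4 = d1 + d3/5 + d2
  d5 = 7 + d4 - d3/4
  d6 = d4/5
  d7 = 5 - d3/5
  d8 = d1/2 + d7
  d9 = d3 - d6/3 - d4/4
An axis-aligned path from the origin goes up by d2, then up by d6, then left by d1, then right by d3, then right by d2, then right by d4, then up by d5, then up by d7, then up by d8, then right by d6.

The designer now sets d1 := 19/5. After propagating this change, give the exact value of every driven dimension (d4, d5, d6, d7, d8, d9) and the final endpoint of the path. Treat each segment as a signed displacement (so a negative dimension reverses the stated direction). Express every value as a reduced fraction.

d4 = 126/5
d5 = 609/20
d6 = 126/25
d7 = 18/5
d8 = 11/2
d9 = -49/50
endpoint = (1336/25, 6459/100)

Apply edit: d1 := 19/5
  d4 = d1 + d3/5 + d2 = 126/5
  d5 = 7 + d4 - d3/4 = 609/20
  d6 = d4/5 = 126/25
  d7 = 5 - d3/5 = 18/5
  d8 = d1/2 + d7 = 11/2
  d9 = d3 - d6/3 - d4/4 = -49/50
Walk from origin (0, 0):
  seg 1: up by d2 = 20 → (0, 20)
  seg 2: up by d6 = 126/25 → (0, 626/25)
  seg 3: left by d1 = 19/5 → (-19/5, 626/25)
  seg 4: right by d3 = 7 → (16/5, 626/25)
  seg 5: right by d2 = 20 → (116/5, 626/25)
  seg 6: right by d4 = 126/5 → (242/5, 626/25)
  seg 7: up by d5 = 609/20 → (242/5, 5549/100)
  seg 8: up by d7 = 18/5 → (242/5, 5909/100)
  seg 9: up by d8 = 11/2 → (242/5, 6459/100)
  seg 10: right by d6 = 126/25 → (1336/25, 6459/100)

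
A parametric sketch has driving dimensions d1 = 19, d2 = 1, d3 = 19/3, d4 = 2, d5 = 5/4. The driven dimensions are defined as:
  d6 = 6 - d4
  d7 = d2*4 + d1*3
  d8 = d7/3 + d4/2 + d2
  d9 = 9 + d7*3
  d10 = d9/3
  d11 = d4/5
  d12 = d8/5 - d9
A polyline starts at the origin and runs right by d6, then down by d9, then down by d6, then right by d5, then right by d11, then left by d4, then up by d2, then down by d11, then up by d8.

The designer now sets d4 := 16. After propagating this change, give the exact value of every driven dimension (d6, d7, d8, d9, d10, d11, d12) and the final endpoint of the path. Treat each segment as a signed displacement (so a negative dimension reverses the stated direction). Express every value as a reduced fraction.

d6 = -10
d7 = 61
d8 = 88/3
d9 = 192
d10 = 64
d11 = 16/5
d12 = -2792/15
endpoint = (-431/20, -2323/15)

Apply edit: d4 := 16
  d6 = 6 - d4 = -10
  d7 = d2*4 + d1*3 = 61
  d8 = d7/3 + d4/2 + d2 = 88/3
  d9 = 9 + d7*3 = 192
  d10 = d9/3 = 64
  d11 = d4/5 = 16/5
  d12 = d8/5 - d9 = -2792/15
Walk from origin (0, 0):
  seg 1: right by d6 = -10 → (-10, 0)
  seg 2: down by d9 = 192 → (-10, -192)
  seg 3: down by d6 = -10 → (-10, -182)
  seg 4: right by d5 = 5/4 → (-35/4, -182)
  seg 5: right by d11 = 16/5 → (-111/20, -182)
  seg 6: left by d4 = 16 → (-431/20, -182)
  seg 7: up by d2 = 1 → (-431/20, -181)
  seg 8: down by d11 = 16/5 → (-431/20, -921/5)
  seg 9: up by d8 = 88/3 → (-431/20, -2323/15)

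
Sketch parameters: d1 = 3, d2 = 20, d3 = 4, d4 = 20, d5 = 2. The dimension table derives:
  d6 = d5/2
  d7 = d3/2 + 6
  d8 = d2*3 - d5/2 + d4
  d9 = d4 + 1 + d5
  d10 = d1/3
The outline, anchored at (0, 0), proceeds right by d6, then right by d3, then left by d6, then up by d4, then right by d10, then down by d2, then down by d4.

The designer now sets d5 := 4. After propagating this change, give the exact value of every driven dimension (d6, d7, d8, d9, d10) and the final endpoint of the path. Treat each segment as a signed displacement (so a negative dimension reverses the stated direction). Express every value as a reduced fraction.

Apply edit: d5 := 4
  d6 = d5/2 = 2
  d7 = d3/2 + 6 = 8
  d8 = d2*3 - d5/2 + d4 = 78
  d9 = d4 + 1 + d5 = 25
  d10 = d1/3 = 1
Walk from origin (0, 0):
  seg 1: right by d6 = 2 → (2, 0)
  seg 2: right by d3 = 4 → (6, 0)
  seg 3: left by d6 = 2 → (4, 0)
  seg 4: up by d4 = 20 → (4, 20)
  seg 5: right by d10 = 1 → (5, 20)
  seg 6: down by d2 = 20 → (5, 0)
  seg 7: down by d4 = 20 → (5, -20)

d6 = 2
d7 = 8
d8 = 78
d9 = 25
d10 = 1
endpoint = (5, -20)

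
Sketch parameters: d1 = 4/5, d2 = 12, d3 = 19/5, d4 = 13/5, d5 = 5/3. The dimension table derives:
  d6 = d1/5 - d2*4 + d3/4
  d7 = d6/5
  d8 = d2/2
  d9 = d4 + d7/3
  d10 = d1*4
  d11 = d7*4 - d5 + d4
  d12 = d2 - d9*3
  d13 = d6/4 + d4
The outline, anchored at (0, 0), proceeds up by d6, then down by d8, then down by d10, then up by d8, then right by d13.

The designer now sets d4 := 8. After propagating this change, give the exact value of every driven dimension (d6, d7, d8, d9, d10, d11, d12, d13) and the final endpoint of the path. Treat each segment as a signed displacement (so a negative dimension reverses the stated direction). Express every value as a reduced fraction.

d6 = -4689/100
d7 = -4689/500
d8 = 6
d9 = 2437/500
d10 = 16/5
d11 = -11692/375
d12 = -1311/500
d13 = -1489/400
endpoint = (-1489/400, -5009/100)

Apply edit: d4 := 8
  d6 = d1/5 - d2*4 + d3/4 = -4689/100
  d7 = d6/5 = -4689/500
  d8 = d2/2 = 6
  d9 = d4 + d7/3 = 2437/500
  d10 = d1*4 = 16/5
  d11 = d7*4 - d5 + d4 = -11692/375
  d12 = d2 - d9*3 = -1311/500
  d13 = d6/4 + d4 = -1489/400
Walk from origin (0, 0):
  seg 1: up by d6 = -4689/100 → (0, -4689/100)
  seg 2: down by d8 = 6 → (0, -5289/100)
  seg 3: down by d10 = 16/5 → (0, -5609/100)
  seg 4: up by d8 = 6 → (0, -5009/100)
  seg 5: right by d13 = -1489/400 → (-1489/400, -5009/100)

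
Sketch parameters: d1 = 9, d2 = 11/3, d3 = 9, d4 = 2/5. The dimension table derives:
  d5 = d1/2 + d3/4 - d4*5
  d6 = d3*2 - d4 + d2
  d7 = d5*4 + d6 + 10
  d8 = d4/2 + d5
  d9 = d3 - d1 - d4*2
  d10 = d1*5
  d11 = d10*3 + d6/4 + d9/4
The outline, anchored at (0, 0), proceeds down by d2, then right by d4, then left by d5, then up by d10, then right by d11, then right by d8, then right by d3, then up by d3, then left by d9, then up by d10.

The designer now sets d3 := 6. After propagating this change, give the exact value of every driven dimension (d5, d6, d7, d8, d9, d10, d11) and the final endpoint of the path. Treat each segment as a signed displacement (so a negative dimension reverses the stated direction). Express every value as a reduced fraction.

Apply edit: d3 := 6
  d5 = d1/2 + d3/4 - d4*5 = 4
  d6 = d3*2 - d4 + d2 = 229/15
  d7 = d5*4 + d6 + 10 = 619/15
  d8 = d4/2 + d5 = 21/5
  d9 = d3 - d1 - d4*2 = -19/5
  d10 = d1*5 = 45
  d11 = d10*3 + d6/4 + d9/4 = 2068/15
Walk from origin (0, 0):
  seg 1: down by d2 = 11/3 → (0, -11/3)
  seg 2: right by d4 = 2/5 → (2/5, -11/3)
  seg 3: left by d5 = 4 → (-18/5, -11/3)
  seg 4: up by d10 = 45 → (-18/5, 124/3)
  seg 5: right by d11 = 2068/15 → (2014/15, 124/3)
  seg 6: right by d8 = 21/5 → (2077/15, 124/3)
  seg 7: right by d3 = 6 → (2167/15, 124/3)
  seg 8: up by d3 = 6 → (2167/15, 142/3)
  seg 9: left by d9 = -19/5 → (2224/15, 142/3)
  seg 10: up by d10 = 45 → (2224/15, 277/3)

d5 = 4
d6 = 229/15
d7 = 619/15
d8 = 21/5
d9 = -19/5
d10 = 45
d11 = 2068/15
endpoint = (2224/15, 277/3)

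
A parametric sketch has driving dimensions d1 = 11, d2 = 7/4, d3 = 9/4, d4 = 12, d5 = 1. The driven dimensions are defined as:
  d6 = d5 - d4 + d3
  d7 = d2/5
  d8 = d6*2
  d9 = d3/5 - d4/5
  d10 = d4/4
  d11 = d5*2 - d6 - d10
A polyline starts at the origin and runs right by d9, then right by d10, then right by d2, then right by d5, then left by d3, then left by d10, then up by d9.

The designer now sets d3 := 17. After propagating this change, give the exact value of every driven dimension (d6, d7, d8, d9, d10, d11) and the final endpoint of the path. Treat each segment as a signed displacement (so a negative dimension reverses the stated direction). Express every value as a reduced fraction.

d6 = 6
d7 = 7/20
d8 = 12
d9 = 1
d10 = 3
d11 = -7
endpoint = (-53/4, 1)

Apply edit: d3 := 17
  d6 = d5 - d4 + d3 = 6
  d7 = d2/5 = 7/20
  d8 = d6*2 = 12
  d9 = d3/5 - d4/5 = 1
  d10 = d4/4 = 3
  d11 = d5*2 - d6 - d10 = -7
Walk from origin (0, 0):
  seg 1: right by d9 = 1 → (1, 0)
  seg 2: right by d10 = 3 → (4, 0)
  seg 3: right by d2 = 7/4 → (23/4, 0)
  seg 4: right by d5 = 1 → (27/4, 0)
  seg 5: left by d3 = 17 → (-41/4, 0)
  seg 6: left by d10 = 3 → (-53/4, 0)
  seg 7: up by d9 = 1 → (-53/4, 1)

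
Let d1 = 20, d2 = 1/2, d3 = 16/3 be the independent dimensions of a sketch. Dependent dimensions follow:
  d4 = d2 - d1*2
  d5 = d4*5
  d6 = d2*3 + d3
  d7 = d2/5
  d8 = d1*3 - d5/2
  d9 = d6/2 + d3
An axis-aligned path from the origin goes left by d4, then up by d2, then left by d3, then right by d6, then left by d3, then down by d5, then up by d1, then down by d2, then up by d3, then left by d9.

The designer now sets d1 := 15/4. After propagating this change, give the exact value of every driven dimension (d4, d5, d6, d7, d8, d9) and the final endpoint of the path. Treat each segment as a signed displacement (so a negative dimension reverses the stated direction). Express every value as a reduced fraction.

Apply edit: d1 := 15/4
  d4 = d2 - d1*2 = -7
  d5 = d4*5 = -35
  d6 = d2*3 + d3 = 41/6
  d7 = d2/5 = 1/10
  d8 = d1*3 - d5/2 = 115/4
  d9 = d6/2 + d3 = 35/4
Walk from origin (0, 0):
  seg 1: left by d4 = -7 → (7, 0)
  seg 2: up by d2 = 1/2 → (7, 1/2)
  seg 3: left by d3 = 16/3 → (5/3, 1/2)
  seg 4: right by d6 = 41/6 → (17/2, 1/2)
  seg 5: left by d3 = 16/3 → (19/6, 1/2)
  seg 6: down by d5 = -35 → (19/6, 71/2)
  seg 7: up by d1 = 15/4 → (19/6, 157/4)
  seg 8: down by d2 = 1/2 → (19/6, 155/4)
  seg 9: up by d3 = 16/3 → (19/6, 529/12)
  seg 10: left by d9 = 35/4 → (-67/12, 529/12)

d4 = -7
d5 = -35
d6 = 41/6
d7 = 1/10
d8 = 115/4
d9 = 35/4
endpoint = (-67/12, 529/12)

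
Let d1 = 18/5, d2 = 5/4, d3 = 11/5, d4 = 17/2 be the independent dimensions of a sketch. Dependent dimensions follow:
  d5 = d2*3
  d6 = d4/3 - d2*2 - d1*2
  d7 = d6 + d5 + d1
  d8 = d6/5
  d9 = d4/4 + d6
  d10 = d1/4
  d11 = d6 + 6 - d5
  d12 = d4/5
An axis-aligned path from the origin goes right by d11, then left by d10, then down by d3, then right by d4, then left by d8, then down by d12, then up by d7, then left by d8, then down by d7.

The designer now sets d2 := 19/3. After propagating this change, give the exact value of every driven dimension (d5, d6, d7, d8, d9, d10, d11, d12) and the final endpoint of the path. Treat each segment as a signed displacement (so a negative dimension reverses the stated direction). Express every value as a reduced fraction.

d5 = 19
d6 = -511/30
d7 = 167/30
d8 = -511/150
d9 = -1789/120
d10 = 9/10
d11 = -901/30
d12 = 17/10
endpoint = (-781/50, -39/10)

Apply edit: d2 := 19/3
  d5 = d2*3 = 19
  d6 = d4/3 - d2*2 - d1*2 = -511/30
  d7 = d6 + d5 + d1 = 167/30
  d8 = d6/5 = -511/150
  d9 = d4/4 + d6 = -1789/120
  d10 = d1/4 = 9/10
  d11 = d6 + 6 - d5 = -901/30
  d12 = d4/5 = 17/10
Walk from origin (0, 0):
  seg 1: right by d11 = -901/30 → (-901/30, 0)
  seg 2: left by d10 = 9/10 → (-464/15, 0)
  seg 3: down by d3 = 11/5 → (-464/15, -11/5)
  seg 4: right by d4 = 17/2 → (-673/30, -11/5)
  seg 5: left by d8 = -511/150 → (-1427/75, -11/5)
  seg 6: down by d12 = 17/10 → (-1427/75, -39/10)
  seg 7: up by d7 = 167/30 → (-1427/75, 5/3)
  seg 8: left by d8 = -511/150 → (-781/50, 5/3)
  seg 9: down by d7 = 167/30 → (-781/50, -39/10)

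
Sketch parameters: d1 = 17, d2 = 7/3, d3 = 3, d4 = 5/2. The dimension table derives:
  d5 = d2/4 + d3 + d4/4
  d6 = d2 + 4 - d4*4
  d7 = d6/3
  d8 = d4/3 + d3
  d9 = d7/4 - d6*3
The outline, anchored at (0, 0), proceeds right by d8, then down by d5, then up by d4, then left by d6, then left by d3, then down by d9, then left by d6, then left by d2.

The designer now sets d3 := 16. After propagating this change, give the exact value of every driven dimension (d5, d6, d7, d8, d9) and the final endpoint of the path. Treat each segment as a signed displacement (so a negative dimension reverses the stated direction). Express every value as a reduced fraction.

Apply edit: d3 := 16
  d5 = d2/4 + d3 + d4/4 = 413/24
  d6 = d2 + 4 - d4*4 = -11/3
  d7 = d6/3 = -11/9
  d8 = d4/3 + d3 = 101/6
  d9 = d7/4 - d6*3 = 385/36
Walk from origin (0, 0):
  seg 1: right by d8 = 101/6 → (101/6, 0)
  seg 2: down by d5 = 413/24 → (101/6, -413/24)
  seg 3: up by d4 = 5/2 → (101/6, -353/24)
  seg 4: left by d6 = -11/3 → (41/2, -353/24)
  seg 5: left by d3 = 16 → (9/2, -353/24)
  seg 6: down by d9 = 385/36 → (9/2, -1829/72)
  seg 7: left by d6 = -11/3 → (49/6, -1829/72)
  seg 8: left by d2 = 7/3 → (35/6, -1829/72)

d5 = 413/24
d6 = -11/3
d7 = -11/9
d8 = 101/6
d9 = 385/36
endpoint = (35/6, -1829/72)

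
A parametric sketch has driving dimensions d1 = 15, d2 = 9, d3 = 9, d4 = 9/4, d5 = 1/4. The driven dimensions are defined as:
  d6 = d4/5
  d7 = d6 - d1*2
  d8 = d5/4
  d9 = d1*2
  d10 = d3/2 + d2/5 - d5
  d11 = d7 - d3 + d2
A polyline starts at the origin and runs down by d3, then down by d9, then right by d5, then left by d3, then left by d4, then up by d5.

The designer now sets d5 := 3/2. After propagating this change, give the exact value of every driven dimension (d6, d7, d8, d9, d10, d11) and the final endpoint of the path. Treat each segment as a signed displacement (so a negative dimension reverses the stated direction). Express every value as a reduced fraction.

Apply edit: d5 := 3/2
  d6 = d4/5 = 9/20
  d7 = d6 - d1*2 = -591/20
  d8 = d5/4 = 3/8
  d9 = d1*2 = 30
  d10 = d3/2 + d2/5 - d5 = 24/5
  d11 = d7 - d3 + d2 = -591/20
Walk from origin (0, 0):
  seg 1: down by d3 = 9 → (0, -9)
  seg 2: down by d9 = 30 → (0, -39)
  seg 3: right by d5 = 3/2 → (3/2, -39)
  seg 4: left by d3 = 9 → (-15/2, -39)
  seg 5: left by d4 = 9/4 → (-39/4, -39)
  seg 6: up by d5 = 3/2 → (-39/4, -75/2)

d6 = 9/20
d7 = -591/20
d8 = 3/8
d9 = 30
d10 = 24/5
d11 = -591/20
endpoint = (-39/4, -75/2)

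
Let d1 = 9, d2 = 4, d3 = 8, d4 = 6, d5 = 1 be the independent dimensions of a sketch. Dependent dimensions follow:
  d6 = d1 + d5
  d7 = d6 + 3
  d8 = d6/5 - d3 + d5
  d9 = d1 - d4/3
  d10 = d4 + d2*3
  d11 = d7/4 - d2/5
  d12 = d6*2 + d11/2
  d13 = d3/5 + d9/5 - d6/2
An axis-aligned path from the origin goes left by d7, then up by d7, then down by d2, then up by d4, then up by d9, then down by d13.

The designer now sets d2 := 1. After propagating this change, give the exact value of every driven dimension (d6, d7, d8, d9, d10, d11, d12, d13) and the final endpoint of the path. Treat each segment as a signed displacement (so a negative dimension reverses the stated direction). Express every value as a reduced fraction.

d6 = 10
d7 = 13
d8 = -5
d9 = 7
d10 = 9
d11 = 61/20
d12 = 861/40
d13 = -2
endpoint = (-13, 27)

Apply edit: d2 := 1
  d6 = d1 + d5 = 10
  d7 = d6 + 3 = 13
  d8 = d6/5 - d3 + d5 = -5
  d9 = d1 - d4/3 = 7
  d10 = d4 + d2*3 = 9
  d11 = d7/4 - d2/5 = 61/20
  d12 = d6*2 + d11/2 = 861/40
  d13 = d3/5 + d9/5 - d6/2 = -2
Walk from origin (0, 0):
  seg 1: left by d7 = 13 → (-13, 0)
  seg 2: up by d7 = 13 → (-13, 13)
  seg 3: down by d2 = 1 → (-13, 12)
  seg 4: up by d4 = 6 → (-13, 18)
  seg 5: up by d9 = 7 → (-13, 25)
  seg 6: down by d13 = -2 → (-13, 27)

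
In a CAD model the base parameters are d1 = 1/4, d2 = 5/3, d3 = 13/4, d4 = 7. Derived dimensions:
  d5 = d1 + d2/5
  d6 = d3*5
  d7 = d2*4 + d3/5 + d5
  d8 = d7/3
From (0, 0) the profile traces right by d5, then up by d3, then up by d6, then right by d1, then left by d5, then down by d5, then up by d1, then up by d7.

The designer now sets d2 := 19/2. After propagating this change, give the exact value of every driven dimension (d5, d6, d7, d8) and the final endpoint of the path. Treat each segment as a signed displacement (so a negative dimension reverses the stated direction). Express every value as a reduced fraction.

Apply edit: d2 := 19/2
  d5 = d1 + d2/5 = 43/20
  d6 = d3*5 = 65/4
  d7 = d2*4 + d3/5 + d5 = 204/5
  d8 = d7/3 = 68/5
Walk from origin (0, 0):
  seg 1: right by d5 = 43/20 → (43/20, 0)
  seg 2: up by d3 = 13/4 → (43/20, 13/4)
  seg 3: up by d6 = 65/4 → (43/20, 39/2)
  seg 4: right by d1 = 1/4 → (12/5, 39/2)
  seg 5: left by d5 = 43/20 → (1/4, 39/2)
  seg 6: down by d5 = 43/20 → (1/4, 347/20)
  seg 7: up by d1 = 1/4 → (1/4, 88/5)
  seg 8: up by d7 = 204/5 → (1/4, 292/5)

d5 = 43/20
d6 = 65/4
d7 = 204/5
d8 = 68/5
endpoint = (1/4, 292/5)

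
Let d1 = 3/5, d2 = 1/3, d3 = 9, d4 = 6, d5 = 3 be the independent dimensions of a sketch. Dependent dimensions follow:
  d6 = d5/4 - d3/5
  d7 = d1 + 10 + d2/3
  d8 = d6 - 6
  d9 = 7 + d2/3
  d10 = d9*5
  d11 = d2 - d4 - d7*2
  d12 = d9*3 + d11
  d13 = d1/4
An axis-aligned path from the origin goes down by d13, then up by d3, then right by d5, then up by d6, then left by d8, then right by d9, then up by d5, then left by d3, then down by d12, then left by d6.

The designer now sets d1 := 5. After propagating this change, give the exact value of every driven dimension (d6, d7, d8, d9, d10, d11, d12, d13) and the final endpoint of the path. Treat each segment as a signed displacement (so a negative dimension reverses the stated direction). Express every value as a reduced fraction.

d6 = -21/20
d7 = 136/9
d8 = -141/20
d9 = 64/9
d10 = 320/9
d11 = -323/9
d12 = -131/9
d13 = 5/4
endpoint = (829/90, 2183/90)

Apply edit: d1 := 5
  d6 = d5/4 - d3/5 = -21/20
  d7 = d1 + 10 + d2/3 = 136/9
  d8 = d6 - 6 = -141/20
  d9 = 7 + d2/3 = 64/9
  d10 = d9*5 = 320/9
  d11 = d2 - d4 - d7*2 = -323/9
  d12 = d9*3 + d11 = -131/9
  d13 = d1/4 = 5/4
Walk from origin (0, 0):
  seg 1: down by d13 = 5/4 → (0, -5/4)
  seg 2: up by d3 = 9 → (0, 31/4)
  seg 3: right by d5 = 3 → (3, 31/4)
  seg 4: up by d6 = -21/20 → (3, 67/10)
  seg 5: left by d8 = -141/20 → (201/20, 67/10)
  seg 6: right by d9 = 64/9 → (3089/180, 67/10)
  seg 7: up by d5 = 3 → (3089/180, 97/10)
  seg 8: left by d3 = 9 → (1469/180, 97/10)
  seg 9: down by d12 = -131/9 → (1469/180, 2183/90)
  seg 10: left by d6 = -21/20 → (829/90, 2183/90)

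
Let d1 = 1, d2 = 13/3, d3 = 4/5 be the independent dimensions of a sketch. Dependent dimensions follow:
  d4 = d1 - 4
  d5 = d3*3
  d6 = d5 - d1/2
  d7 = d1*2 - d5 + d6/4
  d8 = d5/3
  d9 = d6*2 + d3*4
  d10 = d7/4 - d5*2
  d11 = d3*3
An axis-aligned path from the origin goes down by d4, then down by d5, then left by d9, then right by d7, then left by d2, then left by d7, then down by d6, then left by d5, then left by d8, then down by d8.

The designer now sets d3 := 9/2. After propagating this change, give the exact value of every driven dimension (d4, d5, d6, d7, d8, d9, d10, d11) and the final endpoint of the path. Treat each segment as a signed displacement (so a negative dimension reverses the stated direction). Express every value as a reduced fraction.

d4 = -3
d5 = 27/2
d6 = 13
d7 = -33/4
d8 = 9/2
d9 = 44
d10 = -465/16
d11 = 27/2
endpoint = (-199/3, -28)

Apply edit: d3 := 9/2
  d4 = d1 - 4 = -3
  d5 = d3*3 = 27/2
  d6 = d5 - d1/2 = 13
  d7 = d1*2 - d5 + d6/4 = -33/4
  d8 = d5/3 = 9/2
  d9 = d6*2 + d3*4 = 44
  d10 = d7/4 - d5*2 = -465/16
  d11 = d3*3 = 27/2
Walk from origin (0, 0):
  seg 1: down by d4 = -3 → (0, 3)
  seg 2: down by d5 = 27/2 → (0, -21/2)
  seg 3: left by d9 = 44 → (-44, -21/2)
  seg 4: right by d7 = -33/4 → (-209/4, -21/2)
  seg 5: left by d2 = 13/3 → (-679/12, -21/2)
  seg 6: left by d7 = -33/4 → (-145/3, -21/2)
  seg 7: down by d6 = 13 → (-145/3, -47/2)
  seg 8: left by d5 = 27/2 → (-371/6, -47/2)
  seg 9: left by d8 = 9/2 → (-199/3, -47/2)
  seg 10: down by d8 = 9/2 → (-199/3, -28)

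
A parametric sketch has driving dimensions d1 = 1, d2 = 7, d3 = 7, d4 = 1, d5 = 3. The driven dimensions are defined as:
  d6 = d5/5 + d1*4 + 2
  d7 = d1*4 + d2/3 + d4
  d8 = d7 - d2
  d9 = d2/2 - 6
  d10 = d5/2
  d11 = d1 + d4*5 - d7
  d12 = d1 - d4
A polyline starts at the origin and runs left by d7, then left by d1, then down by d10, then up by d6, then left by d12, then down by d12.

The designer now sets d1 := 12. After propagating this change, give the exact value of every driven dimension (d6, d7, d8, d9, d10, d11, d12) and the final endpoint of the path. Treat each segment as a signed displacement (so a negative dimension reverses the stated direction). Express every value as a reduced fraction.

d6 = 253/5
d7 = 154/3
d8 = 133/3
d9 = -5/2
d10 = 3/2
d11 = -103/3
d12 = 11
endpoint = (-223/3, 381/10)

Apply edit: d1 := 12
  d6 = d5/5 + d1*4 + 2 = 253/5
  d7 = d1*4 + d2/3 + d4 = 154/3
  d8 = d7 - d2 = 133/3
  d9 = d2/2 - 6 = -5/2
  d10 = d5/2 = 3/2
  d11 = d1 + d4*5 - d7 = -103/3
  d12 = d1 - d4 = 11
Walk from origin (0, 0):
  seg 1: left by d7 = 154/3 → (-154/3, 0)
  seg 2: left by d1 = 12 → (-190/3, 0)
  seg 3: down by d10 = 3/2 → (-190/3, -3/2)
  seg 4: up by d6 = 253/5 → (-190/3, 491/10)
  seg 5: left by d12 = 11 → (-223/3, 491/10)
  seg 6: down by d12 = 11 → (-223/3, 381/10)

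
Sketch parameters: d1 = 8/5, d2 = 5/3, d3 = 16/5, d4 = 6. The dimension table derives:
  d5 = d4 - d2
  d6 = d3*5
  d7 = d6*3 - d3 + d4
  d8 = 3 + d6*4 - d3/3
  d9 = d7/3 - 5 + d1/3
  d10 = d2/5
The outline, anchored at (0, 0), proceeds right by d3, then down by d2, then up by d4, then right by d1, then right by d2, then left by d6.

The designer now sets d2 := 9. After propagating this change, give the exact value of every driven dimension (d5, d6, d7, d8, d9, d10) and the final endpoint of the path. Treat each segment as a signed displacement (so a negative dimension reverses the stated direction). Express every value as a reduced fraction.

d5 = -3
d6 = 16
d7 = 254/5
d8 = 989/15
d9 = 187/15
d10 = 9/5
endpoint = (-11/5, -3)

Apply edit: d2 := 9
  d5 = d4 - d2 = -3
  d6 = d3*5 = 16
  d7 = d6*3 - d3 + d4 = 254/5
  d8 = 3 + d6*4 - d3/3 = 989/15
  d9 = d7/3 - 5 + d1/3 = 187/15
  d10 = d2/5 = 9/5
Walk from origin (0, 0):
  seg 1: right by d3 = 16/5 → (16/5, 0)
  seg 2: down by d2 = 9 → (16/5, -9)
  seg 3: up by d4 = 6 → (16/5, -3)
  seg 4: right by d1 = 8/5 → (24/5, -3)
  seg 5: right by d2 = 9 → (69/5, -3)
  seg 6: left by d6 = 16 → (-11/5, -3)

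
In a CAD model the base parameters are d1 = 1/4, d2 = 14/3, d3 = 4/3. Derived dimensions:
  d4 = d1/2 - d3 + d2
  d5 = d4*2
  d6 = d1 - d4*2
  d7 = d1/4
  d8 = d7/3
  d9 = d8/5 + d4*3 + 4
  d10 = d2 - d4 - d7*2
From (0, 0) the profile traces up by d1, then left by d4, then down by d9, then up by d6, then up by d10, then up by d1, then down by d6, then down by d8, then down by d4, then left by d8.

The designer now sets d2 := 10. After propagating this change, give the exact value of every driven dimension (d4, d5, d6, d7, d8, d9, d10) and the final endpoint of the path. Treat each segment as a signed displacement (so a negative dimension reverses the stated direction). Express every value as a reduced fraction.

d4 = 211/24
d5 = 211/12
d6 = -52/3
d7 = 1/16
d8 = 1/48
d9 = 7291/240
d10 = 13/12
endpoint = (-141/16, -4513/120)

Apply edit: d2 := 10
  d4 = d1/2 - d3 + d2 = 211/24
  d5 = d4*2 = 211/12
  d6 = d1 - d4*2 = -52/3
  d7 = d1/4 = 1/16
  d8 = d7/3 = 1/48
  d9 = d8/5 + d4*3 + 4 = 7291/240
  d10 = d2 - d4 - d7*2 = 13/12
Walk from origin (0, 0):
  seg 1: up by d1 = 1/4 → (0, 1/4)
  seg 2: left by d4 = 211/24 → (-211/24, 1/4)
  seg 3: down by d9 = 7291/240 → (-211/24, -7231/240)
  seg 4: up by d6 = -52/3 → (-211/24, -3797/80)
  seg 5: up by d10 = 13/12 → (-211/24, -11131/240)
  seg 6: up by d1 = 1/4 → (-211/24, -11071/240)
  seg 7: down by d6 = -52/3 → (-211/24, -6911/240)
  seg 8: down by d8 = 1/48 → (-211/24, -1729/60)
  seg 9: down by d4 = 211/24 → (-211/24, -4513/120)
  seg 10: left by d8 = 1/48 → (-141/16, -4513/120)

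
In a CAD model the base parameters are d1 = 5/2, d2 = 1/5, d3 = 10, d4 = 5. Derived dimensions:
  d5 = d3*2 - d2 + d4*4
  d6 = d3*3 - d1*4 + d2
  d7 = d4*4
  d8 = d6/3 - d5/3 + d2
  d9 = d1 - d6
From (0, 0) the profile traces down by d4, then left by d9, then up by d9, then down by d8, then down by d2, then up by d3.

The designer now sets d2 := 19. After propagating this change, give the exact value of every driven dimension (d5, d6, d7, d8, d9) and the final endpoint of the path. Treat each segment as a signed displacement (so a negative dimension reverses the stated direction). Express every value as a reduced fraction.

Apply edit: d2 := 19
  d5 = d3*2 - d2 + d4*4 = 21
  d6 = d3*3 - d1*4 + d2 = 39
  d7 = d4*4 = 20
  d8 = d6/3 - d5/3 + d2 = 25
  d9 = d1 - d6 = -73/2
Walk from origin (0, 0):
  seg 1: down by d4 = 5 → (0, -5)
  seg 2: left by d9 = -73/2 → (73/2, -5)
  seg 3: up by d9 = -73/2 → (73/2, -83/2)
  seg 4: down by d8 = 25 → (73/2, -133/2)
  seg 5: down by d2 = 19 → (73/2, -171/2)
  seg 6: up by d3 = 10 → (73/2, -151/2)

d5 = 21
d6 = 39
d7 = 20
d8 = 25
d9 = -73/2
endpoint = (73/2, -151/2)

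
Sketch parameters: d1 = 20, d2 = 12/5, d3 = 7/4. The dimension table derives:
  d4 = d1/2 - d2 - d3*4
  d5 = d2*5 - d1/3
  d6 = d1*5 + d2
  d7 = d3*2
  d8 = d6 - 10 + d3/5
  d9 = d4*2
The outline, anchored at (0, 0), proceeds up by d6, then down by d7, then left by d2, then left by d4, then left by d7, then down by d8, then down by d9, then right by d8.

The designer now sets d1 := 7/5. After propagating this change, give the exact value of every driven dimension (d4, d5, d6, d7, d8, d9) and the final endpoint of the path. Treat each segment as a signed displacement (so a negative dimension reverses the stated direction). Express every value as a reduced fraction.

Apply edit: d1 := 7/5
  d4 = d1/2 - d2 - d3*4 = -87/10
  d5 = d2*5 - d1/3 = 173/15
  d6 = d1*5 + d2 = 47/5
  d7 = d3*2 = 7/2
  d8 = d6 - 10 + d3/5 = -1/4
  d9 = d4*2 = -87/5
Walk from origin (0, 0):
  seg 1: up by d6 = 47/5 → (0, 47/5)
  seg 2: down by d7 = 7/2 → (0, 59/10)
  seg 3: left by d2 = 12/5 → (-12/5, 59/10)
  seg 4: left by d4 = -87/10 → (63/10, 59/10)
  seg 5: left by d7 = 7/2 → (14/5, 59/10)
  seg 6: down by d8 = -1/4 → (14/5, 123/20)
  seg 7: down by d9 = -87/5 → (14/5, 471/20)
  seg 8: right by d8 = -1/4 → (51/20, 471/20)

d4 = -87/10
d5 = 173/15
d6 = 47/5
d7 = 7/2
d8 = -1/4
d9 = -87/5
endpoint = (51/20, 471/20)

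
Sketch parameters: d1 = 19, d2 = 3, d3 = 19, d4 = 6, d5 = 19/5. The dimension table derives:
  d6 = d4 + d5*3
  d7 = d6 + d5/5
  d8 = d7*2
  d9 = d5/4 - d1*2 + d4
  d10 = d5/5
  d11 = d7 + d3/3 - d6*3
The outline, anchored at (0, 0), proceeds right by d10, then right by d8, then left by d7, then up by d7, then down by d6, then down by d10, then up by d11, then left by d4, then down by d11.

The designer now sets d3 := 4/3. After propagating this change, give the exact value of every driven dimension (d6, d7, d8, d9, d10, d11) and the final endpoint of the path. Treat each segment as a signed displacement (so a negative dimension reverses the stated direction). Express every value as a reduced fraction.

Apply edit: d3 := 4/3
  d6 = d4 + d5*3 = 87/5
  d7 = d6 + d5/5 = 454/25
  d8 = d7*2 = 908/25
  d9 = d5/4 - d1*2 + d4 = -621/20
  d10 = d5/5 = 19/25
  d11 = d7 + d3/3 - d6*3 = -7559/225
Walk from origin (0, 0):
  seg 1: right by d10 = 19/25 → (19/25, 0)
  seg 2: right by d8 = 908/25 → (927/25, 0)
  seg 3: left by d7 = 454/25 → (473/25, 0)
  seg 4: up by d7 = 454/25 → (473/25, 454/25)
  seg 5: down by d6 = 87/5 → (473/25, 19/25)
  seg 6: down by d10 = 19/25 → (473/25, 0)
  seg 7: up by d11 = -7559/225 → (473/25, -7559/225)
  seg 8: left by d4 = 6 → (323/25, -7559/225)
  seg 9: down by d11 = -7559/225 → (323/25, 0)

d6 = 87/5
d7 = 454/25
d8 = 908/25
d9 = -621/20
d10 = 19/25
d11 = -7559/225
endpoint = (323/25, 0)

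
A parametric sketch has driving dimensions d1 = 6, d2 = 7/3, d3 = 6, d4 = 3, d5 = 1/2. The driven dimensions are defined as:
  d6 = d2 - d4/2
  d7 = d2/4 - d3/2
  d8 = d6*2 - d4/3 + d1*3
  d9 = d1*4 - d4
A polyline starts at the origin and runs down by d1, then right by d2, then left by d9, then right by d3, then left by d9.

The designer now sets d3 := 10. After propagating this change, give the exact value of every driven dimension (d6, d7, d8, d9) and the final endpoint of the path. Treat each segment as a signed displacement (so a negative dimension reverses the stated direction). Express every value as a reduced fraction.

Apply edit: d3 := 10
  d6 = d2 - d4/2 = 5/6
  d7 = d2/4 - d3/2 = -53/12
  d8 = d6*2 - d4/3 + d1*3 = 56/3
  d9 = d1*4 - d4 = 21
Walk from origin (0, 0):
  seg 1: down by d1 = 6 → (0, -6)
  seg 2: right by d2 = 7/3 → (7/3, -6)
  seg 3: left by d9 = 21 → (-56/3, -6)
  seg 4: right by d3 = 10 → (-26/3, -6)
  seg 5: left by d9 = 21 → (-89/3, -6)

d6 = 5/6
d7 = -53/12
d8 = 56/3
d9 = 21
endpoint = (-89/3, -6)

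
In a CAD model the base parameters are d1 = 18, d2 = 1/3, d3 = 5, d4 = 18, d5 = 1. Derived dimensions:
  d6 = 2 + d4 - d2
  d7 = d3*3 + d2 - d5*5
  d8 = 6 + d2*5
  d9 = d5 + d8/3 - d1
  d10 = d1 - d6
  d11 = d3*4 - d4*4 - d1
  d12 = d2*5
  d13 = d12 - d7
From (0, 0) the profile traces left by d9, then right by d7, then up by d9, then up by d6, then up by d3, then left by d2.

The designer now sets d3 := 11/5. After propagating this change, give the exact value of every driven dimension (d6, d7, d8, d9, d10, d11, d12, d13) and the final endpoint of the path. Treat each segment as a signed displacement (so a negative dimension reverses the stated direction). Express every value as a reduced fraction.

Apply edit: d3 := 11/5
  d6 = 2 + d4 - d2 = 59/3
  d7 = d3*3 + d2 - d5*5 = 29/15
  d8 = 6 + d2*5 = 23/3
  d9 = d5 + d8/3 - d1 = -130/9
  d10 = d1 - d6 = -5/3
  d11 = d3*4 - d4*4 - d1 = -406/5
  d12 = d2*5 = 5/3
  d13 = d12 - d7 = -4/15
Walk from origin (0, 0):
  seg 1: left by d9 = -130/9 → (130/9, 0)
  seg 2: right by d7 = 29/15 → (737/45, 0)
  seg 3: up by d9 = -130/9 → (737/45, -130/9)
  seg 4: up by d6 = 59/3 → (737/45, 47/9)
  seg 5: up by d3 = 11/5 → (737/45, 334/45)
  seg 6: left by d2 = 1/3 → (722/45, 334/45)

d6 = 59/3
d7 = 29/15
d8 = 23/3
d9 = -130/9
d10 = -5/3
d11 = -406/5
d12 = 5/3
d13 = -4/15
endpoint = (722/45, 334/45)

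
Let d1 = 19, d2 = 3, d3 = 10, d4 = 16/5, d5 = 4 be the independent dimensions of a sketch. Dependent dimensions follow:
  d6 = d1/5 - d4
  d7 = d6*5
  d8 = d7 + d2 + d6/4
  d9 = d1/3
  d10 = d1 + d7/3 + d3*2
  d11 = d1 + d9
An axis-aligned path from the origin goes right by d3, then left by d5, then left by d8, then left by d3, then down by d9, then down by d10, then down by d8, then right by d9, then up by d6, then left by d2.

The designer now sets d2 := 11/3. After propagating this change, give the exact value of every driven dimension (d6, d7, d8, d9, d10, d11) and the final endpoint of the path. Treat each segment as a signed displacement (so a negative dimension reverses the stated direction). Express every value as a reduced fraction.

Apply edit: d2 := 11/3
  d6 = d1/5 - d4 = 3/5
  d7 = d6*5 = 3
  d8 = d7 + d2 + d6/4 = 409/60
  d9 = d1/3 = 19/3
  d10 = d1 + d7/3 + d3*2 = 40
  d11 = d1 + d9 = 76/3
Walk from origin (0, 0):
  seg 1: right by d3 = 10 → (10, 0)
  seg 2: left by d5 = 4 → (6, 0)
  seg 3: left by d8 = 409/60 → (-49/60, 0)
  seg 4: left by d3 = 10 → (-649/60, 0)
  seg 5: down by d9 = 19/3 → (-649/60, -19/3)
  seg 6: down by d10 = 40 → (-649/60, -139/3)
  seg 7: down by d8 = 409/60 → (-649/60, -1063/20)
  seg 8: right by d9 = 19/3 → (-269/60, -1063/20)
  seg 9: up by d6 = 3/5 → (-269/60, -1051/20)
  seg 10: left by d2 = 11/3 → (-163/20, -1051/20)

d6 = 3/5
d7 = 3
d8 = 409/60
d9 = 19/3
d10 = 40
d11 = 76/3
endpoint = (-163/20, -1051/20)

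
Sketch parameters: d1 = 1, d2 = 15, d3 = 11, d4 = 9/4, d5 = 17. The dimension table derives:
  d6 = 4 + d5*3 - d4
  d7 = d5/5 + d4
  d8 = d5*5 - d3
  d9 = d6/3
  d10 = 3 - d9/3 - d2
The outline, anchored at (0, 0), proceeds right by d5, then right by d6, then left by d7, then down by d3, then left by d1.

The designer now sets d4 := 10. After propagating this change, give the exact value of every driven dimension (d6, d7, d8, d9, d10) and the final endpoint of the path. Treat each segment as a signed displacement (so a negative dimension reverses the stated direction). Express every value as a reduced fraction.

Apply edit: d4 := 10
  d6 = 4 + d5*3 - d4 = 45
  d7 = d5/5 + d4 = 67/5
  d8 = d5*5 - d3 = 74
  d9 = d6/3 = 15
  d10 = 3 - d9/3 - d2 = -17
Walk from origin (0, 0):
  seg 1: right by d5 = 17 → (17, 0)
  seg 2: right by d6 = 45 → (62, 0)
  seg 3: left by d7 = 67/5 → (243/5, 0)
  seg 4: down by d3 = 11 → (243/5, -11)
  seg 5: left by d1 = 1 → (238/5, -11)

d6 = 45
d7 = 67/5
d8 = 74
d9 = 15
d10 = -17
endpoint = (238/5, -11)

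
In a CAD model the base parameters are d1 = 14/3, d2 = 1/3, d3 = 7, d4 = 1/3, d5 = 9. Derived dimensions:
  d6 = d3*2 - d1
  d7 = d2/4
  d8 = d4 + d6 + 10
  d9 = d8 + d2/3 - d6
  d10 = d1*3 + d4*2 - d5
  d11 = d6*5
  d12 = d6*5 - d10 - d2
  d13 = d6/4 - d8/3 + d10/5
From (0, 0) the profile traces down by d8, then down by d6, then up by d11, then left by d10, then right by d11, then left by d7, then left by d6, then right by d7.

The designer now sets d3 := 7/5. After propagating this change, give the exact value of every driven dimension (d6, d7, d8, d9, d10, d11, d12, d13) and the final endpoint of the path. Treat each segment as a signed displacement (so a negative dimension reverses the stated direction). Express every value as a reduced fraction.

Apply edit: d3 := 7/5
  d6 = d3*2 - d1 = -28/15
  d7 = d2/4 = 1/12
  d8 = d4 + d6 + 10 = 127/15
  d9 = d8 + d2/3 - d6 = 94/9
  d10 = d1*3 + d4*2 - d5 = 17/3
  d11 = d6*5 = -28/3
  d12 = d6*5 - d10 - d2 = -46/3
  d13 = d6/4 - d8/3 + d10/5 = -97/45
Walk from origin (0, 0):
  seg 1: down by d8 = 127/15 → (0, -127/15)
  seg 2: down by d6 = -28/15 → (0, -33/5)
  seg 3: up by d11 = -28/3 → (0, -239/15)
  seg 4: left by d10 = 17/3 → (-17/3, -239/15)
  seg 5: right by d11 = -28/3 → (-15, -239/15)
  seg 6: left by d7 = 1/12 → (-181/12, -239/15)
  seg 7: left by d6 = -28/15 → (-793/60, -239/15)
  seg 8: right by d7 = 1/12 → (-197/15, -239/15)

d6 = -28/15
d7 = 1/12
d8 = 127/15
d9 = 94/9
d10 = 17/3
d11 = -28/3
d12 = -46/3
d13 = -97/45
endpoint = (-197/15, -239/15)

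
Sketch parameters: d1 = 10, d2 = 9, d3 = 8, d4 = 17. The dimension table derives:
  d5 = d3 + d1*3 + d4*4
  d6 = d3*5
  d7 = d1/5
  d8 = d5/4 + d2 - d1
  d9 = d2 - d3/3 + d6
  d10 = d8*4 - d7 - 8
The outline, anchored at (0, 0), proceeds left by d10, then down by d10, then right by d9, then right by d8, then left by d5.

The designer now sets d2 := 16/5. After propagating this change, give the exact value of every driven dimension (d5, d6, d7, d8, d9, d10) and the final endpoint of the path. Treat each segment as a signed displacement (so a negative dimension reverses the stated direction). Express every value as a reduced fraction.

Apply edit: d2 := 16/5
  d5 = d3 + d1*3 + d4*4 = 106
  d6 = d3*5 = 40
  d7 = d1/5 = 2
  d8 = d5/4 + d2 - d1 = 197/10
  d9 = d2 - d3/3 + d6 = 608/15
  d10 = d8*4 - d7 - 8 = 344/5
Walk from origin (0, 0):
  seg 1: left by d10 = 344/5 → (-344/5, 0)
  seg 2: down by d10 = 344/5 → (-344/5, -344/5)
  seg 3: right by d9 = 608/15 → (-424/15, -344/5)
  seg 4: right by d8 = 197/10 → (-257/30, -344/5)
  seg 5: left by d5 = 106 → (-3437/30, -344/5)

d5 = 106
d6 = 40
d7 = 2
d8 = 197/10
d9 = 608/15
d10 = 344/5
endpoint = (-3437/30, -344/5)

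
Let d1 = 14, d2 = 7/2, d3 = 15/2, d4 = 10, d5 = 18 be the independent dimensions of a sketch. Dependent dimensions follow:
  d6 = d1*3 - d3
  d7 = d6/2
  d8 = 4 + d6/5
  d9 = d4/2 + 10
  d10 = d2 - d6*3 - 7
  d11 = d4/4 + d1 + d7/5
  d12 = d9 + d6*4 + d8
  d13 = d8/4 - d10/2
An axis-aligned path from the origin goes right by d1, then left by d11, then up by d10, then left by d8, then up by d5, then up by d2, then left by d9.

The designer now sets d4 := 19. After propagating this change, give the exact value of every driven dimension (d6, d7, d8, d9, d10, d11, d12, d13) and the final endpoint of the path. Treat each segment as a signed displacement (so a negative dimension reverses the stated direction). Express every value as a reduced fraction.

Apply edit: d4 := 19
  d6 = d1*3 - d3 = 69/2
  d7 = d6/2 = 69/4
  d8 = 4 + d6/5 = 109/10
  d9 = d4/2 + 10 = 39/2
  d10 = d2 - d6*3 - 7 = -107
  d11 = d4/4 + d1 + d7/5 = 111/5
  d12 = d9 + d6*4 + d8 = 842/5
  d13 = d8/4 - d10/2 = 2249/40
Walk from origin (0, 0):
  seg 1: right by d1 = 14 → (14, 0)
  seg 2: left by d11 = 111/5 → (-41/5, 0)
  seg 3: up by d10 = -107 → (-41/5, -107)
  seg 4: left by d8 = 109/10 → (-191/10, -107)
  seg 5: up by d5 = 18 → (-191/10, -89)
  seg 6: up by d2 = 7/2 → (-191/10, -171/2)
  seg 7: left by d9 = 39/2 → (-193/5, -171/2)

d6 = 69/2
d7 = 69/4
d8 = 109/10
d9 = 39/2
d10 = -107
d11 = 111/5
d12 = 842/5
d13 = 2249/40
endpoint = (-193/5, -171/2)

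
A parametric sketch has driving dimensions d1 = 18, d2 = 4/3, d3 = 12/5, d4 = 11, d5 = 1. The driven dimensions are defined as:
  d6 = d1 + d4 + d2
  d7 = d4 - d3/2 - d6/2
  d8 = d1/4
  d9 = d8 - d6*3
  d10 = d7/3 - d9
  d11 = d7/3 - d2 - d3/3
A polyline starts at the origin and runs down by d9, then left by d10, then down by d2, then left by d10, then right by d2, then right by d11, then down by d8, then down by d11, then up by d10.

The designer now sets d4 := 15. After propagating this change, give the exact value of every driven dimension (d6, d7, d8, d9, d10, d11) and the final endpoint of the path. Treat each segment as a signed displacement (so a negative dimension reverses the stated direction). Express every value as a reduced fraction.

d6 = 103/3
d7 = -101/30
d8 = 9/2
d9 = -197/2
d10 = 4382/45
d11 = -293/90
endpoint = (-17701/90, 1933/10)

Apply edit: d4 := 15
  d6 = d1 + d4 + d2 = 103/3
  d7 = d4 - d3/2 - d6/2 = -101/30
  d8 = d1/4 = 9/2
  d9 = d8 - d6*3 = -197/2
  d10 = d7/3 - d9 = 4382/45
  d11 = d7/3 - d2 - d3/3 = -293/90
Walk from origin (0, 0):
  seg 1: down by d9 = -197/2 → (0, 197/2)
  seg 2: left by d10 = 4382/45 → (-4382/45, 197/2)
  seg 3: down by d2 = 4/3 → (-4382/45, 583/6)
  seg 4: left by d10 = 4382/45 → (-8764/45, 583/6)
  seg 5: right by d2 = 4/3 → (-8704/45, 583/6)
  seg 6: right by d11 = -293/90 → (-17701/90, 583/6)
  seg 7: down by d8 = 9/2 → (-17701/90, 278/3)
  seg 8: down by d11 = -293/90 → (-17701/90, 8633/90)
  seg 9: up by d10 = 4382/45 → (-17701/90, 1933/10)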